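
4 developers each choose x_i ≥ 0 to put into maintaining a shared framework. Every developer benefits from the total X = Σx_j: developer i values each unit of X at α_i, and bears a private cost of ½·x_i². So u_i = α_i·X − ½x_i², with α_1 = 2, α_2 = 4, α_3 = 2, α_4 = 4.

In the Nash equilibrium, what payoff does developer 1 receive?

22

Developer i's FOC: ∂u_i/∂x_i = α_i − x_i = 0, so x_i* = α_i.
NE contributions = (2, 4, 2, 4); X = 12.
u_1 = α_1·X − ½·(x_1)² = 2·12 − ½·2² = 22.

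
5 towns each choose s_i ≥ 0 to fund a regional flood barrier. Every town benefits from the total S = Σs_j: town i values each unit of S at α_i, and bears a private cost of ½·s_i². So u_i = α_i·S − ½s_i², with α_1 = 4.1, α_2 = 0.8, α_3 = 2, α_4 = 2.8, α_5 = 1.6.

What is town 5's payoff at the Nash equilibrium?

Town i's FOC: ∂u_i/∂s_i = α_i − s_i = 0, so s_i* = α_i.
NE contributions = (4.1, 0.8, 2, 2.8, 1.6); S = 11.3.
u_5 = α_5·S − ½·(s_5)² = 1.6·11.3 − ½·1.6² = 16.8.

16.8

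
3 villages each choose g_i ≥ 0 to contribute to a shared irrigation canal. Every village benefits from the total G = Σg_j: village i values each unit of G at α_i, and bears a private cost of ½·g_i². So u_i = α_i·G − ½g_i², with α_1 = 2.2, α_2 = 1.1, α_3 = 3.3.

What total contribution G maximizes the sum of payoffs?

19.8

Planner FOC: ∂(Σu_j)/∂g_i = (Σα_j) − g_i = 0, so g_i^SO = Σα_j = 6.6 for every i; G^SO = 19.8.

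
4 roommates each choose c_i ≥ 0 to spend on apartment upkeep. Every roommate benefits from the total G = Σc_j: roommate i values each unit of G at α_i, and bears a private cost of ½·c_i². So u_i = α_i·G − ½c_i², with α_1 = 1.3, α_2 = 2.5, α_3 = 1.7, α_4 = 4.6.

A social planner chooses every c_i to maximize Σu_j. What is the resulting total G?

Planner FOC: ∂(Σu_j)/∂c_i = (Σα_j) − c_i = 0, so c_i^SO = Σα_j = 10.1 for every i; G^SO = 40.4.

40.4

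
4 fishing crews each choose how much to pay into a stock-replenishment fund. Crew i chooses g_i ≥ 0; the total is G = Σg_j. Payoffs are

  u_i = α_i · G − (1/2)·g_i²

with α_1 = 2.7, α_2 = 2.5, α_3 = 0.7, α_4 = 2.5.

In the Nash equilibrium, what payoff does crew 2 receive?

17.875

Crew i's FOC: ∂u_i/∂g_i = α_i − g_i = 0, so g_i* = α_i.
NE contributions = (2.7, 2.5, 0.7, 2.5); G = 8.4.
u_2 = α_2·G − ½·(g_2)² = 2.5·8.4 − ½·2.5² = 17.875.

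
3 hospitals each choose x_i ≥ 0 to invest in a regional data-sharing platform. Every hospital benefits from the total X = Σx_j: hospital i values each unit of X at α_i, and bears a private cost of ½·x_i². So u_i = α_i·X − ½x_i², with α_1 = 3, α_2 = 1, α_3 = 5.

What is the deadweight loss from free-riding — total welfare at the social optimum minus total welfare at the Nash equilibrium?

Hospital i's FOC: ∂u_i/∂x_i = α_i − x_i = 0, so x_i* = α_i.
NE contributions = (3, 1, 5); X = 9.
W^NE = (Σα)·X − ½Σα_i² = 9² − ½·35 = 63.5.
Planner sets x_i = Σα_j = 9 for every i, so X^SO = 3·9 = 27.
W^SO = (Σα)·X^SO − ½·3·(Σα)² = (3/2)·9² = 121.5.
Deadweight loss = W^SO − W^NE = 58.

58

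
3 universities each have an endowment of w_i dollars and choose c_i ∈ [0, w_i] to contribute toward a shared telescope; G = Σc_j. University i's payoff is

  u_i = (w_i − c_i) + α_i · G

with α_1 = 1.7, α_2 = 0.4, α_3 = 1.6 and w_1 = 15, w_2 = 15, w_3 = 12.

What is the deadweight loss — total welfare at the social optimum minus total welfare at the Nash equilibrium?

40.5

∂u_i/∂c_i = α_i − 1, so university i contributes w_i if α_i > 1, else 0.
α_i > 1 for i ∈ {1, 3}; NE contributions (15, 0, 12), G = 27.
W^NE = Σw_i − G^NE + (Σα_i)·G^NE = 42 + 2.7·27 = 114.9.
Planner: ∂(Σu_j)/∂c_i = Σα_j − 1 = 2.7 > 0, so everyone contributes w_i; G^SO = 42, W^SO = 42 + 2.7·42 = 155.4.
Deadweight loss = 40.5.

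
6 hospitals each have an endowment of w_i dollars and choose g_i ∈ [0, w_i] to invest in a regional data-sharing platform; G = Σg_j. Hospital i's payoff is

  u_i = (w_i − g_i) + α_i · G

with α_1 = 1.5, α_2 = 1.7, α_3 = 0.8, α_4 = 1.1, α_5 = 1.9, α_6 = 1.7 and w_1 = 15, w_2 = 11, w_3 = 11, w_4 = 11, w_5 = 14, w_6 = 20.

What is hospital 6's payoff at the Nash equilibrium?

120.7

∂u_i/∂g_i = α_i − 1, so hospital i contributes w_i if α_i > 1, else 0.
α_i > 1 for i ∈ {1, 2, 4, 5, 6}; NE contributions (15, 11, 0, 11, 14, 20), G = 71.
u_6 = (20 − 20) + 1.7·71 = 120.7.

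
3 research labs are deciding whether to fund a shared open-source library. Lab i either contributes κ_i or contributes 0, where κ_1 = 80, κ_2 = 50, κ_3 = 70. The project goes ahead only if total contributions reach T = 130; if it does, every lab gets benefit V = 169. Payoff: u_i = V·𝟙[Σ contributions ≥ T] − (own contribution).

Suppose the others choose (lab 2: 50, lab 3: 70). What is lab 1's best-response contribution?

Others' total = 120. Contributing 80 brings total to 200 ≥ 130: gain V − κ_1 = 89.
Best response: 80.

80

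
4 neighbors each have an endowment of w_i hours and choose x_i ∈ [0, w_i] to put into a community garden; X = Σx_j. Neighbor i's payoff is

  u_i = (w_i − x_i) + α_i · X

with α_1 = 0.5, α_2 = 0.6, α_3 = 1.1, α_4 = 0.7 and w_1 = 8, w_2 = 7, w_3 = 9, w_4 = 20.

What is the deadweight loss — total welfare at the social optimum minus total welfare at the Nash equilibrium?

66.5

∂u_i/∂x_i = α_i − 1, so neighbor i contributes w_i if α_i > 1, else 0.
α_i > 1 for i ∈ {3}; NE contributions (0, 0, 9, 0), X = 9.
W^NE = Σw_i − X^NE + (Σα_i)·X^NE = 44 + 1.9·9 = 61.1.
Planner: ∂(Σu_j)/∂x_i = Σα_j − 1 = 1.9 > 0, so everyone contributes w_i; X^SO = 44, W^SO = 44 + 1.9·44 = 127.6.
Deadweight loss = 66.5.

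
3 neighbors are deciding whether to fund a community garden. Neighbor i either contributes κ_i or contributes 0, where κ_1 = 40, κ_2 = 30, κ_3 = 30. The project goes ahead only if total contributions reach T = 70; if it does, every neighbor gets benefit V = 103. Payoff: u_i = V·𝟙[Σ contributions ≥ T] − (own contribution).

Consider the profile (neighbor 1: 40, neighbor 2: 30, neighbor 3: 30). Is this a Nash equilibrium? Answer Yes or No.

Total = 100 ≥ 70: provided.
Neighbor 1 (pledges 40, payoff 63): dropping to 0 → total 60, payoff 0. No gain.
Neighbor 2 (pledges 30, payoff 73): dropping to 0 → total 70, payoff 103. Profitable deviation.

No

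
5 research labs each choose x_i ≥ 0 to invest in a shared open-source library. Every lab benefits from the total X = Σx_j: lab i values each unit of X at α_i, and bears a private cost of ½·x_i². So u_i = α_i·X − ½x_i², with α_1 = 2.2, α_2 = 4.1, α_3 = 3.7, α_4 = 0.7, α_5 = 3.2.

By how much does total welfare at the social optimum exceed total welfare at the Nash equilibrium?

312.85

Lab i's FOC: ∂u_i/∂x_i = α_i − x_i = 0, so x_i* = α_i.
NE contributions = (2.2, 4.1, 3.7, 0.7, 3.2); X = 13.9.
W^NE = (Σα)·X − ½Σα_i² = 13.9² − ½·46.07 = 170.175.
Planner sets x_i = Σα_j = 13.9 for every i, so X^SO = 5·13.9 = 69.5.
W^SO = (Σα)·X^SO − ½·5·(Σα)² = (5/2)·13.9² = 483.025.
Deadweight loss = W^SO − W^NE = 312.85.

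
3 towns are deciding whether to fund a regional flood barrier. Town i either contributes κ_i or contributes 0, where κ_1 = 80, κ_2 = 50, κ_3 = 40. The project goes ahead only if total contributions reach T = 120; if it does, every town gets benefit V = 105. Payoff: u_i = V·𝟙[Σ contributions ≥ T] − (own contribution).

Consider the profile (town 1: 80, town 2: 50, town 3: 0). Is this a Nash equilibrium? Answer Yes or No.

Yes

Total = 130 ≥ 120: provided.
Town 1 (pledges 80, payoff 25): dropping to 0 → total 50, payoff 0. No gain.
Town 2 (pledges 50, payoff 55): dropping to 0 → total 80, payoff 0. No gain.
Town 3 (pledges 0, payoff 105): pledging 40 → total 170, payoff 65. No gain.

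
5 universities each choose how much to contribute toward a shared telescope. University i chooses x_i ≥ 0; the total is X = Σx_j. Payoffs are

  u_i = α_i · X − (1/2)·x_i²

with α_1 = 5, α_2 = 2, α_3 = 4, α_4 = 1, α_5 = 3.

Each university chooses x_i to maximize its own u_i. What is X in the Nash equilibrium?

15

University i's FOC: ∂u_i/∂x_i = α_i − x_i = 0, so x_i* = α_i.
NE contributions = (5, 2, 4, 1, 3); X = 15.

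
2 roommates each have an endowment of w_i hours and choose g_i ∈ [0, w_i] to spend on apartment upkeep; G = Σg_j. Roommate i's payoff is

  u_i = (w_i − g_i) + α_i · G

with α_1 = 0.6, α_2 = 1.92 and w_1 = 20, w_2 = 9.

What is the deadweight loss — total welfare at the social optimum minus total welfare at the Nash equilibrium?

∂u_i/∂g_i = α_i − 1, so roommate i contributes w_i if α_i > 1, else 0.
α_i > 1 for i ∈ {2}; NE contributions (0, 9), G = 9.
W^NE = Σw_i − G^NE + (Σα_i)·G^NE = 29 + 1.52·9 = 42.68.
Planner: ∂(Σu_j)/∂g_i = Σα_j − 1 = 1.52 > 0, so everyone contributes w_i; G^SO = 29, W^SO = 29 + 1.52·29 = 73.08.
Deadweight loss = 30.4.

30.4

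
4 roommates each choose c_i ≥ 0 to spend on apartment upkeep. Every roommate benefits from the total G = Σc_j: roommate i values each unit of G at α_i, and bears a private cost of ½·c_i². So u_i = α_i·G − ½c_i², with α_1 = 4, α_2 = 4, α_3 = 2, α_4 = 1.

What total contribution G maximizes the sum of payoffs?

Planner FOC: ∂(Σu_j)/∂c_i = (Σα_j) − c_i = 0, so c_i^SO = Σα_j = 11 for every i; G^SO = 44.

44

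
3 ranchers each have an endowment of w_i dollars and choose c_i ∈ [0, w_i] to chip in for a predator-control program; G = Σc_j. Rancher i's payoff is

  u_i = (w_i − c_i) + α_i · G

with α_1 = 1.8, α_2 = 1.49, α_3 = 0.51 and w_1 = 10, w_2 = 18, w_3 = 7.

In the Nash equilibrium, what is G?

28

∂u_i/∂c_i = α_i − 1, so rancher i contributes w_i if α_i > 1, else 0.
α_i > 1 for i ∈ {1, 2}; NE contributions (10, 18, 0), G = 28.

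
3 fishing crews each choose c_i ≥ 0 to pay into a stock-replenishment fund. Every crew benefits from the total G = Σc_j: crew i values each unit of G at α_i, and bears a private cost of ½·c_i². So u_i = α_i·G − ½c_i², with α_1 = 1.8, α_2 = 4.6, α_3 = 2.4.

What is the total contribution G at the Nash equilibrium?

8.8

Crew i's FOC: ∂u_i/∂c_i = α_i − c_i = 0, so c_i* = α_i.
NE contributions = (1.8, 4.6, 2.4); G = 8.8.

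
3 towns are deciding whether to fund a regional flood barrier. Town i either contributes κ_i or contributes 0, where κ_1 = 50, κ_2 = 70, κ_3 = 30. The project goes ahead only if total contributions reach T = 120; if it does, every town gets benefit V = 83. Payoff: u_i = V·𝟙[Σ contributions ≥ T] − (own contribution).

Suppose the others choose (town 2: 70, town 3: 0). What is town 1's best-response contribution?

Others' total = 70. Contributing 50 brings total to 120 ≥ 120: gain V − κ_1 = 33.
Best response: 50.

50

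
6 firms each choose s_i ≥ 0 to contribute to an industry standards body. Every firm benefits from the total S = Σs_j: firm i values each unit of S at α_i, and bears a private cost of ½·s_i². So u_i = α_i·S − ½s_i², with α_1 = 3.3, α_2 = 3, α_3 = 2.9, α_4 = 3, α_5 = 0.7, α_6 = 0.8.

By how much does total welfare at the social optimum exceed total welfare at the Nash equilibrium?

394.595

Firm i's FOC: ∂u_i/∂s_i = α_i − s_i = 0, so s_i* = α_i.
NE contributions = (3.3, 3, 2.9, 3, 0.7, 0.8); S = 13.7.
W^NE = (Σα)·S − ½Σα_i² = 13.7² − ½·38.43 = 168.475.
Planner sets s_i = Σα_j = 13.7 for every i, so S^SO = 6·13.7 = 82.2.
W^SO = (Σα)·S^SO − ½·6·(Σα)² = (6/2)·13.7² = 563.07.
Deadweight loss = W^SO − W^NE = 394.595.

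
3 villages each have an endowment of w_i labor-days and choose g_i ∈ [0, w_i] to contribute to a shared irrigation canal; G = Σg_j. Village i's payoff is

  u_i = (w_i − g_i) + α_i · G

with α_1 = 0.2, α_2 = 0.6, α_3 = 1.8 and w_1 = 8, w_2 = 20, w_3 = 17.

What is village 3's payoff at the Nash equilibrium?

∂u_i/∂g_i = α_i − 1, so village i contributes w_i if α_i > 1, else 0.
α_i > 1 for i ∈ {3}; NE contributions (0, 0, 17), G = 17.
u_3 = (17 − 17) + 1.8·17 = 30.6.

30.6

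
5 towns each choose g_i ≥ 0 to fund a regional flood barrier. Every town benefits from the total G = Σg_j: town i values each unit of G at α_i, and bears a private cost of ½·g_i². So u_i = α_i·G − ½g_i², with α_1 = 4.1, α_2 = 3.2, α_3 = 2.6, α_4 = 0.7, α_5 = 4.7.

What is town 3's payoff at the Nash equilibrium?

Town i's FOC: ∂u_i/∂g_i = α_i − g_i = 0, so g_i* = α_i.
NE contributions = (4.1, 3.2, 2.6, 0.7, 4.7); G = 15.3.
u_3 = α_3·G − ½·(g_3)² = 2.6·15.3 − ½·2.6² = 36.4.

36.4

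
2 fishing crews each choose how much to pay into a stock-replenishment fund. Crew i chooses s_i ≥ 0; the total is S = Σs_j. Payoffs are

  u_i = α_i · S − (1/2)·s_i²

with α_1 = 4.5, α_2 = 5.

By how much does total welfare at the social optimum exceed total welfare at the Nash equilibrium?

Crew i's FOC: ∂u_i/∂s_i = α_i − s_i = 0, so s_i* = α_i.
NE contributions = (4.5, 5); S = 9.5.
W^NE = (Σα)·S − ½Σα_i² = 9.5² − ½·45.25 = 67.625.
Planner sets s_i = Σα_j = 9.5 for every i, so S^SO = 2·9.5 = 19.
W^SO = (Σα)·S^SO − ½·2·(Σα)² = (2/2)·9.5² = 90.25.
Deadweight loss = W^SO − W^NE = 22.625.

22.625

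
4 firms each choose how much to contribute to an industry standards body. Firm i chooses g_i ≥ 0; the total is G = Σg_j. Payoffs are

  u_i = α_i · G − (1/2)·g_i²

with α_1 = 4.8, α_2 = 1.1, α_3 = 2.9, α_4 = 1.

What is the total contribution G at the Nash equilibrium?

Firm i's FOC: ∂u_i/∂g_i = α_i − g_i = 0, so g_i* = α_i.
NE contributions = (4.8, 1.1, 2.9, 1); G = 9.8.

9.8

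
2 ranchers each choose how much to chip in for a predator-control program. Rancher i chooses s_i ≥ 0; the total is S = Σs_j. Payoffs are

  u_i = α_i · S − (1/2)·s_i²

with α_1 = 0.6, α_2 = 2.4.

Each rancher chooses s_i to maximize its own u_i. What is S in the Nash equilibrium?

3

Rancher i's FOC: ∂u_i/∂s_i = α_i − s_i = 0, so s_i* = α_i.
NE contributions = (0.6, 2.4); S = 3.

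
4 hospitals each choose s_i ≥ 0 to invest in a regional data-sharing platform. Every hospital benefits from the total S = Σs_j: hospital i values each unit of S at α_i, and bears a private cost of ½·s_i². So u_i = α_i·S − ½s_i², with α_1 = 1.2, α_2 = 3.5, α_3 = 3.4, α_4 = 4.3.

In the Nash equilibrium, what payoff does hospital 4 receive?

Hospital i's FOC: ∂u_i/∂s_i = α_i − s_i = 0, so s_i* = α_i.
NE contributions = (1.2, 3.5, 3.4, 4.3); S = 12.4.
u_4 = α_4·S − ½·(s_4)² = 4.3·12.4 − ½·4.3² = 44.075.

44.075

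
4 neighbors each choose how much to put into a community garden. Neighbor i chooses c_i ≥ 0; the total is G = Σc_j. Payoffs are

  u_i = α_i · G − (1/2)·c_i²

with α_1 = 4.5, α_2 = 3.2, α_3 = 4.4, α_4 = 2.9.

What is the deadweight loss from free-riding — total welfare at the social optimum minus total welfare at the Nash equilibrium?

254.13

Neighbor i's FOC: ∂u_i/∂c_i = α_i − c_i = 0, so c_i* = α_i.
NE contributions = (4.5, 3.2, 4.4, 2.9); G = 15.
W^NE = (Σα)·G − ½Σα_i² = 15² − ½·58.26 = 195.87.
Planner sets c_i = Σα_j = 15 for every i, so G^SO = 4·15 = 60.
W^SO = (Σα)·G^SO − ½·4·(Σα)² = (4/2)·15² = 450.
Deadweight loss = W^SO − W^NE = 254.13.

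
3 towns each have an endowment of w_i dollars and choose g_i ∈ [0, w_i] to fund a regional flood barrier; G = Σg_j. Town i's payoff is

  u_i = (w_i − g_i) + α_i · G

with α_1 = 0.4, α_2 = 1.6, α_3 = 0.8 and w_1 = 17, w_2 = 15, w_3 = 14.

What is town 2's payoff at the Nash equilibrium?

∂u_i/∂g_i = α_i − 1, so town i contributes w_i if α_i > 1, else 0.
α_i > 1 for i ∈ {2}; NE contributions (0, 15, 0), G = 15.
u_2 = (15 − 15) + 1.6·15 = 24.

24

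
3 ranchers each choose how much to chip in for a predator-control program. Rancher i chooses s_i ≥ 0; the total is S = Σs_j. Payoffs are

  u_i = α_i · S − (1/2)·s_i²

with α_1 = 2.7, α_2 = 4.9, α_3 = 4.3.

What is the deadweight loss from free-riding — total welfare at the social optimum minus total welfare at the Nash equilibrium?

95.7

Rancher i's FOC: ∂u_i/∂s_i = α_i − s_i = 0, so s_i* = α_i.
NE contributions = (2.7, 4.9, 4.3); S = 11.9.
W^NE = (Σα)·S − ½Σα_i² = 11.9² − ½·49.79 = 116.715.
Planner sets s_i = Σα_j = 11.9 for every i, so S^SO = 3·11.9 = 35.7.
W^SO = (Σα)·S^SO − ½·3·(Σα)² = (3/2)·11.9² = 212.415.
Deadweight loss = W^SO − W^NE = 95.7.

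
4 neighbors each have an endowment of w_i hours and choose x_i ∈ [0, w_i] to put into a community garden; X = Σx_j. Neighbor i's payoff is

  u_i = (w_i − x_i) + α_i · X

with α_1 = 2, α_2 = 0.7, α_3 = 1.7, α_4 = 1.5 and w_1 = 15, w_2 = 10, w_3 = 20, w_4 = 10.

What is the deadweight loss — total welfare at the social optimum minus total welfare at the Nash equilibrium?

∂u_i/∂x_i = α_i − 1, so neighbor i contributes w_i if α_i > 1, else 0.
α_i > 1 for i ∈ {1, 3, 4}; NE contributions (15, 0, 20, 10), X = 45.
W^NE = Σw_i − X^NE + (Σα_i)·X^NE = 55 + 4.9·45 = 275.5.
Planner: ∂(Σu_j)/∂x_i = Σα_j − 1 = 4.9 > 0, so everyone contributes w_i; X^SO = 55, W^SO = 55 + 4.9·55 = 324.5.
Deadweight loss = 49.

49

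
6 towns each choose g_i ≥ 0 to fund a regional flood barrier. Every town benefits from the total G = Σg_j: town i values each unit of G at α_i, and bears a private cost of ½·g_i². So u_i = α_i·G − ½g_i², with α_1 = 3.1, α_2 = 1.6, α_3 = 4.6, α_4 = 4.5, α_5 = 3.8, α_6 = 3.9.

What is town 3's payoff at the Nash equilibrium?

Town i's FOC: ∂u_i/∂g_i = α_i − g_i = 0, so g_i* = α_i.
NE contributions = (3.1, 1.6, 4.6, 4.5, 3.8, 3.9); G = 21.5.
u_3 = α_3·G − ½·(g_3)² = 4.6·21.5 − ½·4.6² = 88.32.

88.32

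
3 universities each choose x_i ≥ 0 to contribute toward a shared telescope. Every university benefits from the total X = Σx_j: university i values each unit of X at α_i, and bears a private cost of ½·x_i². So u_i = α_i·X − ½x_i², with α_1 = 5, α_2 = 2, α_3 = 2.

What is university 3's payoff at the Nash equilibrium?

University i's FOC: ∂u_i/∂x_i = α_i − x_i = 0, so x_i* = α_i.
NE contributions = (5, 2, 2); X = 9.
u_3 = α_3·X − ½·(x_3)² = 2·9 − ½·2² = 16.

16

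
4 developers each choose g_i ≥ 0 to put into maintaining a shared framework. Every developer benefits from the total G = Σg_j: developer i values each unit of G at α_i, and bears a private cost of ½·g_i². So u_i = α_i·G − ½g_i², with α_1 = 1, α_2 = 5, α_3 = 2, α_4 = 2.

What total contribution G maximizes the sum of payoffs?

Planner FOC: ∂(Σu_j)/∂g_i = (Σα_j) − g_i = 0, so g_i^SO = Σα_j = 10 for every i; G^SO = 40.

40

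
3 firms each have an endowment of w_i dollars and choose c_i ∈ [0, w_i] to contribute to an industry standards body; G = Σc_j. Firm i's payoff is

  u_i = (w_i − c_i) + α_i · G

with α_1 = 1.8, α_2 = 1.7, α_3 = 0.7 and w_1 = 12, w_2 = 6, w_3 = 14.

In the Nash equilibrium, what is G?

18

∂u_i/∂c_i = α_i − 1, so firm i contributes w_i if α_i > 1, else 0.
α_i > 1 for i ∈ {1, 2}; NE contributions (12, 6, 0), G = 18.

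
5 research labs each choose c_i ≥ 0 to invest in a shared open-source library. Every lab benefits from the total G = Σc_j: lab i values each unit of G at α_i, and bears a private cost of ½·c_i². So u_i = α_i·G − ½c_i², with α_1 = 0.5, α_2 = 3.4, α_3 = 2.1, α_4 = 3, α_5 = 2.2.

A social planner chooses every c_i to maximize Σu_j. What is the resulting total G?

Planner FOC: ∂(Σu_j)/∂c_i = (Σα_j) − c_i = 0, so c_i^SO = Σα_j = 11.2 for every i; G^SO = 56.

56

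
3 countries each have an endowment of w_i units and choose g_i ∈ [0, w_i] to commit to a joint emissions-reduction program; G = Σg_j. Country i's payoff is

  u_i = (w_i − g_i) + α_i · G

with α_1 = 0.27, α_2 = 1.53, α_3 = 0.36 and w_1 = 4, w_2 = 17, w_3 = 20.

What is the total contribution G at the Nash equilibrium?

∂u_i/∂g_i = α_i − 1, so country i contributes w_i if α_i > 1, else 0.
α_i > 1 for i ∈ {2}; NE contributions (0, 17, 0), G = 17.

17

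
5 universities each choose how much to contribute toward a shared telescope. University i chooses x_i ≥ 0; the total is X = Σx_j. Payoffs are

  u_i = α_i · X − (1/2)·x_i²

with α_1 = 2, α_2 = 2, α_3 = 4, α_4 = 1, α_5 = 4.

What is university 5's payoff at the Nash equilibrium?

44

University i's FOC: ∂u_i/∂x_i = α_i − x_i = 0, so x_i* = α_i.
NE contributions = (2, 2, 4, 1, 4); X = 13.
u_5 = α_5·X − ½·(x_5)² = 4·13 − ½·4² = 44.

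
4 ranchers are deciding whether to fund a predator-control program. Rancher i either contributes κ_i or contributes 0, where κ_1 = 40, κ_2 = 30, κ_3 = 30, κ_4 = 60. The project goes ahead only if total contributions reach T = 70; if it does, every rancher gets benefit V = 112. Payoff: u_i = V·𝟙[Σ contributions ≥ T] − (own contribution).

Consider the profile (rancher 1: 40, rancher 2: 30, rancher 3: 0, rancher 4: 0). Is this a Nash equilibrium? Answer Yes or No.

Total = 70 ≥ 70: provided.
Rancher 1 (pledges 40, payoff 72): dropping to 0 → total 30, payoff 0. No gain.
Rancher 2 (pledges 30, payoff 82): dropping to 0 → total 40, payoff 0. No gain.
Rancher 3 (pledges 0, payoff 112): pledging 30 → total 100, payoff 82. No gain.
Rancher 4 (pledges 0, payoff 112): pledging 60 → total 130, payoff 52. No gain.

Yes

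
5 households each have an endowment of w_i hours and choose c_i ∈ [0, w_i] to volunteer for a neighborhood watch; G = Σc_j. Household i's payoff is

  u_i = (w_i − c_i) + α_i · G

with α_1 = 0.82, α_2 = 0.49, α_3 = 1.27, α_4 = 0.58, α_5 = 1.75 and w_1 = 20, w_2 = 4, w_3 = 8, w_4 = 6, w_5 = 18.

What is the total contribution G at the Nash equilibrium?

26

∂u_i/∂c_i = α_i − 1, so household i contributes w_i if α_i > 1, else 0.
α_i > 1 for i ∈ {3, 5}; NE contributions (0, 0, 8, 0, 18), G = 26.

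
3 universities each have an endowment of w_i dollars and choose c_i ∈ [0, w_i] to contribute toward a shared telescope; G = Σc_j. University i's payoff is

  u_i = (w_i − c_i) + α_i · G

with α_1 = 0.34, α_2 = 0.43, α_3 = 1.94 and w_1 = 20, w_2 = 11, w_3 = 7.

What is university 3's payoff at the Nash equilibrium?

∂u_i/∂c_i = α_i − 1, so university i contributes w_i if α_i > 1, else 0.
α_i > 1 for i ∈ {3}; NE contributions (0, 0, 7), G = 7.
u_3 = (7 − 7) + 1.94·7 = 13.58.

13.58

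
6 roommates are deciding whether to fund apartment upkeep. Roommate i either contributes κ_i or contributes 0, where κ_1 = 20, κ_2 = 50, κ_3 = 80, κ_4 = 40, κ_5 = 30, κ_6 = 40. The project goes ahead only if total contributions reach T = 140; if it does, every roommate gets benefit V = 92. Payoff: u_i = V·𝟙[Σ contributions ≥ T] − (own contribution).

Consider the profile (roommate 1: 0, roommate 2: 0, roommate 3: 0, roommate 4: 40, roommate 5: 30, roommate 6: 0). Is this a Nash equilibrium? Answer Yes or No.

No

Total = 70 < 140: not provided.
Roommate 1 (pledges 0, payoff 0): pledging 20 → total 90, payoff -20. No gain.
Roommate 2 (pledges 0, payoff 0): pledging 50 → total 120, payoff -50. No gain.
Roommate 3 (pledges 0, payoff 0): pledging 80 → total 150, payoff 12. Profitable deviation.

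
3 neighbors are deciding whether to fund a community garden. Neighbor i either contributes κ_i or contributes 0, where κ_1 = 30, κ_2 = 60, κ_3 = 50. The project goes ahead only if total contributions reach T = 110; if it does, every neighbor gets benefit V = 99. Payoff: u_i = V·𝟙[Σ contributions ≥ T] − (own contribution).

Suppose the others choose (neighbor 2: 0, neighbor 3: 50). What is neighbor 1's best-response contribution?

Others' total = 50. Even contributing 30 gives 80 < 110: no benefit either way.
Best response: 0.

0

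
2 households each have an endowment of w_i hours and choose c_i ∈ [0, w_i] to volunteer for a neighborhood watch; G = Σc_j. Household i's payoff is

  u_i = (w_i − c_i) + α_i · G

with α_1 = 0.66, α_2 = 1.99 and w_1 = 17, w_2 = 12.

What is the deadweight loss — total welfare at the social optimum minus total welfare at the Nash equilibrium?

∂u_i/∂c_i = α_i − 1, so household i contributes w_i if α_i > 1, else 0.
α_i > 1 for i ∈ {2}; NE contributions (0, 12), G = 12.
W^NE = Σw_i − G^NE + (Σα_i)·G^NE = 29 + 1.65·12 = 48.8.
Planner: ∂(Σu_j)/∂c_i = Σα_j − 1 = 1.65 > 0, so everyone contributes w_i; G^SO = 29, W^SO = 29 + 1.65·29 = 76.85.
Deadweight loss = 28.05.

28.05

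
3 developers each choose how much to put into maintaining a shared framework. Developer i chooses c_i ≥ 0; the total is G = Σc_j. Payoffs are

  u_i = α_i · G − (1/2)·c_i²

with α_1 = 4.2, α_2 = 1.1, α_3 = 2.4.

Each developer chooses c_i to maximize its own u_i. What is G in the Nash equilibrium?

7.7

Developer i's FOC: ∂u_i/∂c_i = α_i − c_i = 0, so c_i* = α_i.
NE contributions = (4.2, 1.1, 2.4); G = 7.7.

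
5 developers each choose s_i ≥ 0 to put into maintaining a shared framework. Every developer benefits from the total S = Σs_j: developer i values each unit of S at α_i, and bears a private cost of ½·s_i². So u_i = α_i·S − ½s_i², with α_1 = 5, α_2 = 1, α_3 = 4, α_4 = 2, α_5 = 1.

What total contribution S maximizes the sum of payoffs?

Planner FOC: ∂(Σu_j)/∂s_i = (Σα_j) − s_i = 0, so s_i^SO = Σα_j = 13 for every i; S^SO = 65.

65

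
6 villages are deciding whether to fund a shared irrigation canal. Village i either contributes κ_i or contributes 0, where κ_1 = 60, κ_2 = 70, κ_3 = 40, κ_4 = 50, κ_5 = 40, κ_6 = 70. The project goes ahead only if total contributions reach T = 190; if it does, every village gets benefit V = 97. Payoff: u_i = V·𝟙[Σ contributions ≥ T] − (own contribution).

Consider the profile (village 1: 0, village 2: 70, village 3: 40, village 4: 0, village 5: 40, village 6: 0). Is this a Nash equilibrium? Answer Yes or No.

No

Total = 150 < 190: not provided.
Village 1 (pledges 0, payoff 0): pledging 60 → total 210, payoff 37. Profitable deviation.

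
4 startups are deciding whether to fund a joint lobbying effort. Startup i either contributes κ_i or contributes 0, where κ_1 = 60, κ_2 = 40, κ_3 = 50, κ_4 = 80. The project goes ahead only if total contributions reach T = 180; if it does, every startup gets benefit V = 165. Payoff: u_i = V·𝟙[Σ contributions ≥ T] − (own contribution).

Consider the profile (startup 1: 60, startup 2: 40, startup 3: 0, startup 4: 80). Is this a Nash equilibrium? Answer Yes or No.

Total = 180 ≥ 180: provided.
Startup 1 (pledges 60, payoff 105): dropping to 0 → total 120, payoff 0. No gain.
Startup 2 (pledges 40, payoff 125): dropping to 0 → total 140, payoff 0. No gain.
Startup 3 (pledges 0, payoff 165): pledging 50 → total 230, payoff 115. No gain.
Startup 4 (pledges 80, payoff 85): dropping to 0 → total 100, payoff 0. No gain.

Yes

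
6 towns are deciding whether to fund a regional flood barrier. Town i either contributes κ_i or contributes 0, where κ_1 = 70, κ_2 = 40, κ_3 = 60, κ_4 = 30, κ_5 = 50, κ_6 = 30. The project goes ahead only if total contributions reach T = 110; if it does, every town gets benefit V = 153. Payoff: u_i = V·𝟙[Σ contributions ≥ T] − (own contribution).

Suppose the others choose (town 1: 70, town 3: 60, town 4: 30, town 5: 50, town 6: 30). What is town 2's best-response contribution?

Others' total = 240 ≥ 110; contributing adds cost 40 for no extra benefit.
Best response: 0.

0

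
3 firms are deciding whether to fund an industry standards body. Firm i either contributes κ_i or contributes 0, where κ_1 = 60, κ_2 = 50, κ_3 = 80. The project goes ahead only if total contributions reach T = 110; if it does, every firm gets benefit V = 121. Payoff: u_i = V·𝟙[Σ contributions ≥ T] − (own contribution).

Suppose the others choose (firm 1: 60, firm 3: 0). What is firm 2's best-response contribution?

Others' total = 60. Contributing 50 brings total to 110 ≥ 110: gain V − κ_2 = 71.
Best response: 50.

50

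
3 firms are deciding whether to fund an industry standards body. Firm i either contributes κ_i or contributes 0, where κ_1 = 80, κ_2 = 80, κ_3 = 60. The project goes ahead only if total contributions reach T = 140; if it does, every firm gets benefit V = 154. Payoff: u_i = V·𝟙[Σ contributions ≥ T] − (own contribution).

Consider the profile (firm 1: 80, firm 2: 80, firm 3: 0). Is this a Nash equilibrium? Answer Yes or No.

Yes

Total = 160 ≥ 140: provided.
Firm 1 (pledges 80, payoff 74): dropping to 0 → total 80, payoff 0. No gain.
Firm 2 (pledges 80, payoff 74): dropping to 0 → total 80, payoff 0. No gain.
Firm 3 (pledges 0, payoff 154): pledging 60 → total 220, payoff 94. No gain.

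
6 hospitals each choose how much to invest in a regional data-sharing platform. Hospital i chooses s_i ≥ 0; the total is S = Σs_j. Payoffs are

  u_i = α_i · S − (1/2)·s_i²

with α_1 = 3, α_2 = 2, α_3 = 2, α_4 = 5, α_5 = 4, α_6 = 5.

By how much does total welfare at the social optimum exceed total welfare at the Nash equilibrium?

Hospital i's FOC: ∂u_i/∂s_i = α_i − s_i = 0, so s_i* = α_i.
NE contributions = (3, 2, 2, 5, 4, 5); S = 21.
W^NE = (Σα)·S − ½Σα_i² = 21² − ½·83 = 399.5.
Planner sets s_i = Σα_j = 21 for every i, so S^SO = 6·21 = 126.
W^SO = (Σα)·S^SO − ½·6·(Σα)² = (6/2)·21² = 1323.
Deadweight loss = W^SO − W^NE = 923.5.

923.5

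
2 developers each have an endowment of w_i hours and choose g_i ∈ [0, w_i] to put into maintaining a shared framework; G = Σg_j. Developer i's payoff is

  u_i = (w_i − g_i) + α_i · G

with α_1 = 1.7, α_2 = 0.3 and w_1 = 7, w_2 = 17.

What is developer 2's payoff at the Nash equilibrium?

19.1

∂u_i/∂g_i = α_i − 1, so developer i contributes w_i if α_i > 1, else 0.
α_i > 1 for i ∈ {1}; NE contributions (7, 0), G = 7.
u_2 = (17 − 0) + 0.3·7 = 19.1.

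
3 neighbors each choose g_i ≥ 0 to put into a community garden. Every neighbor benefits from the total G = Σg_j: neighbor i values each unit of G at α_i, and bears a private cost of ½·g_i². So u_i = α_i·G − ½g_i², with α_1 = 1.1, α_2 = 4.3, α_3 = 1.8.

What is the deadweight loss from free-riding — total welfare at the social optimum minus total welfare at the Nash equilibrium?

Neighbor i's FOC: ∂u_i/∂g_i = α_i − g_i = 0, so g_i* = α_i.
NE contributions = (1.1, 4.3, 1.8); G = 7.2.
W^NE = (Σα)·G − ½Σα_i² = 7.2² − ½·22.94 = 40.37.
Planner sets g_i = Σα_j = 7.2 for every i, so G^SO = 3·7.2 = 21.6.
W^SO = (Σα)·G^SO − ½·3·(Σα)² = (3/2)·7.2² = 77.76.
Deadweight loss = W^SO − W^NE = 37.39.

37.39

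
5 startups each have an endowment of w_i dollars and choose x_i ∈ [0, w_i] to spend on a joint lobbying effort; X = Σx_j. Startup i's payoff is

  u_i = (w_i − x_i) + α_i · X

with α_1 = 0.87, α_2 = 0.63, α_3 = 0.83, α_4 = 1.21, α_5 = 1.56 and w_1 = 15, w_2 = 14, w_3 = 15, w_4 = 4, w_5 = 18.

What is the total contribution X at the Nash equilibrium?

∂u_i/∂x_i = α_i − 1, so startup i contributes w_i if α_i > 1, else 0.
α_i > 1 for i ∈ {4, 5}; NE contributions (0, 0, 0, 4, 18), X = 22.

22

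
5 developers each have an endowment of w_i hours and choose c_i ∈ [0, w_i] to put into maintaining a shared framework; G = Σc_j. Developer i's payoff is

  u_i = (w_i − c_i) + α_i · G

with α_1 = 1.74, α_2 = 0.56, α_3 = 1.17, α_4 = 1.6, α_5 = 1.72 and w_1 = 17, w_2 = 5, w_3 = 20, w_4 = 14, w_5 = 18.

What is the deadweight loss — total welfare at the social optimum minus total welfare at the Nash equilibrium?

28.95

∂u_i/∂c_i = α_i − 1, so developer i contributes w_i if α_i > 1, else 0.
α_i > 1 for i ∈ {1, 3, 4, 5}; NE contributions (17, 0, 20, 14, 18), G = 69.
W^NE = Σw_i − G^NE + (Σα_i)·G^NE = 74 + 5.79·69 = 473.51.
Planner: ∂(Σu_j)/∂c_i = Σα_j − 1 = 5.79 > 0, so everyone contributes w_i; G^SO = 74, W^SO = 74 + 5.79·74 = 502.46.
Deadweight loss = 28.95.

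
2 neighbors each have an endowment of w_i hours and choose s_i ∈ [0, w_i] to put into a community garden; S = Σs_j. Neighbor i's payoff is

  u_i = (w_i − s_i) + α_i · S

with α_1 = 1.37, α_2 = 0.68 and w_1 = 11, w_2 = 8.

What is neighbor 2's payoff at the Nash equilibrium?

15.48

∂u_i/∂s_i = α_i − 1, so neighbor i contributes w_i if α_i > 1, else 0.
α_i > 1 for i ∈ {1}; NE contributions (11, 0), S = 11.
u_2 = (8 − 0) + 0.68·11 = 15.48.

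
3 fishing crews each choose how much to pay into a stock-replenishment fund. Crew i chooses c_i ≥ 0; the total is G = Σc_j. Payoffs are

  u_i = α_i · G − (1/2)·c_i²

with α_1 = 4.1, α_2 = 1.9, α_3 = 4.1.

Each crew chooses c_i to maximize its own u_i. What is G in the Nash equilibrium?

Crew i's FOC: ∂u_i/∂c_i = α_i − c_i = 0, so c_i* = α_i.
NE contributions = (4.1, 1.9, 4.1); G = 10.1.

10.1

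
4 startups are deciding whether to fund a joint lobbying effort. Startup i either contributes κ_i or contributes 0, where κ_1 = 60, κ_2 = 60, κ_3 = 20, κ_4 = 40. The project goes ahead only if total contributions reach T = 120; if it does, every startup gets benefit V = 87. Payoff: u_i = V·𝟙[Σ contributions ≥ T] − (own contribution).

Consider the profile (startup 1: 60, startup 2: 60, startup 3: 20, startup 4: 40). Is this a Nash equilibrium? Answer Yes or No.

Total = 180 ≥ 120: provided.
Startup 1 (pledges 60, payoff 27): dropping to 0 → total 120, payoff 87. Profitable deviation.

No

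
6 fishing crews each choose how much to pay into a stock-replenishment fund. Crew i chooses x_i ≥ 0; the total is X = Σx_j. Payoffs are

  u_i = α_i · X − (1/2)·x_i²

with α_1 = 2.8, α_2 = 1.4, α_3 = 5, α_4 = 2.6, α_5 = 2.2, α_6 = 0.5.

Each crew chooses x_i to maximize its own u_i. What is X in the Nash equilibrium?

14.5

Crew i's FOC: ∂u_i/∂x_i = α_i − x_i = 0, so x_i* = α_i.
NE contributions = (2.8, 1.4, 5, 2.6, 2.2, 0.5); X = 14.5.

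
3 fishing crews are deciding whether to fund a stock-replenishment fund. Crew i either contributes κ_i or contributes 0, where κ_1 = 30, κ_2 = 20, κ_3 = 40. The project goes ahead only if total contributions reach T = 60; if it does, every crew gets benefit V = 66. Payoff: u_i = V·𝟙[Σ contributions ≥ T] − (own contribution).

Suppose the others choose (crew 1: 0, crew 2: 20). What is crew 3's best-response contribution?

40

Others' total = 20. Contributing 40 brings total to 60 ≥ 60: gain V − κ_3 = 26.
Best response: 40.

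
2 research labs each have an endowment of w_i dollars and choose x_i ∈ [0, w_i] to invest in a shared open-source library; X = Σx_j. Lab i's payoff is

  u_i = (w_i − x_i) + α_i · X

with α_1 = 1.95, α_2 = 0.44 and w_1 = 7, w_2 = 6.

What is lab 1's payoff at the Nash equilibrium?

13.65

∂u_i/∂x_i = α_i − 1, so lab i contributes w_i if α_i > 1, else 0.
α_i > 1 for i ∈ {1}; NE contributions (7, 0), X = 7.
u_1 = (7 − 7) + 1.95·7 = 13.65.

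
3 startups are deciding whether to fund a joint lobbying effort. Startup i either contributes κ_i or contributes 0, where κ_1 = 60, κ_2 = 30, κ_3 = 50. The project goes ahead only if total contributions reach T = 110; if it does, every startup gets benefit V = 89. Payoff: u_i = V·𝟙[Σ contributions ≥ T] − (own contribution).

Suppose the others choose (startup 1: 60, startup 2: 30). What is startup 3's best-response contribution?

Others' total = 90. Contributing 50 brings total to 140 ≥ 110: gain V − κ_3 = 39.
Best response: 50.

50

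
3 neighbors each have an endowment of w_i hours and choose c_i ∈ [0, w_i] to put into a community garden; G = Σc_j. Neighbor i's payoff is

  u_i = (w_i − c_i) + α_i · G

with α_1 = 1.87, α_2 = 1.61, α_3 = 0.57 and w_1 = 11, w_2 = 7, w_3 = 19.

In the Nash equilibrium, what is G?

18

∂u_i/∂c_i = α_i − 1, so neighbor i contributes w_i if α_i > 1, else 0.
α_i > 1 for i ∈ {1, 2}; NE contributions (11, 7, 0), G = 18.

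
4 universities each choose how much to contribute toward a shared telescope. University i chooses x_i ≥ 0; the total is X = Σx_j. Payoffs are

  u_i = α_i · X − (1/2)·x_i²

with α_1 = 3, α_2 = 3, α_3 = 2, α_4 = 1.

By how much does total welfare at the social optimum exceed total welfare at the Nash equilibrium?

University i's FOC: ∂u_i/∂x_i = α_i − x_i = 0, so x_i* = α_i.
NE contributions = (3, 3, 2, 1); X = 9.
W^NE = (Σα)·X − ½Σα_i² = 9² − ½·23 = 69.5.
Planner sets x_i = Σα_j = 9 for every i, so X^SO = 4·9 = 36.
W^SO = (Σα)·X^SO − ½·4·(Σα)² = (4/2)·9² = 162.
Deadweight loss = W^SO − W^NE = 92.5.

92.5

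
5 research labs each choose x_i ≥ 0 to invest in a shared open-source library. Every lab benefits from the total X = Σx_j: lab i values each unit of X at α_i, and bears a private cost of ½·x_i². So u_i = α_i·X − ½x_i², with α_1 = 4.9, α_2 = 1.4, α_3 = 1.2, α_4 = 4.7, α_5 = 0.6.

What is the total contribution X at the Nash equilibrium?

12.8

Lab i's FOC: ∂u_i/∂x_i = α_i − x_i = 0, so x_i* = α_i.
NE contributions = (4.9, 1.4, 1.2, 4.7, 0.6); X = 12.8.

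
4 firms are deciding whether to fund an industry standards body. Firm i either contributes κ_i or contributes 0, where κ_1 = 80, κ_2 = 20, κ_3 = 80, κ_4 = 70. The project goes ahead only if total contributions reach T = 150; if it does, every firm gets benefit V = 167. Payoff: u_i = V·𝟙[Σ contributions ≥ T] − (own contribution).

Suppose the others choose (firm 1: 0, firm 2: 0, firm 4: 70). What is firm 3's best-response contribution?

Others' total = 70. Contributing 80 brings total to 150 ≥ 150: gain V − κ_3 = 87.
Best response: 80.

80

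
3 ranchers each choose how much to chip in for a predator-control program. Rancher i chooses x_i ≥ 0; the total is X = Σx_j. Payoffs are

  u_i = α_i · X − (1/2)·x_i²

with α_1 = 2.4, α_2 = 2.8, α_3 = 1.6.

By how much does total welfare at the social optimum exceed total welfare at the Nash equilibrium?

Rancher i's FOC: ∂u_i/∂x_i = α_i − x_i = 0, so x_i* = α_i.
NE contributions = (2.4, 2.8, 1.6); X = 6.8.
W^NE = (Σα)·X − ½Σα_i² = 6.8² − ½·16.16 = 38.16.
Planner sets x_i = Σα_j = 6.8 for every i, so X^SO = 3·6.8 = 20.4.
W^SO = (Σα)·X^SO − ½·3·(Σα)² = (3/2)·6.8² = 69.36.
Deadweight loss = W^SO − W^NE = 31.2.

31.2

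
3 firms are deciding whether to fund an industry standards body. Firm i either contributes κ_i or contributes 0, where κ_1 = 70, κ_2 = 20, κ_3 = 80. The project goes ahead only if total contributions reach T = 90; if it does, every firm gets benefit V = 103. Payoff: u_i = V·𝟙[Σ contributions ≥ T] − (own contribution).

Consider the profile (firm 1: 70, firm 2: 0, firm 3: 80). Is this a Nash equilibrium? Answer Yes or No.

Yes

Total = 150 ≥ 90: provided.
Firm 1 (pledges 70, payoff 33): dropping to 0 → total 80, payoff 0. No gain.
Firm 2 (pledges 0, payoff 103): pledging 20 → total 170, payoff 83. No gain.
Firm 3 (pledges 80, payoff 23): dropping to 0 → total 70, payoff 0. No gain.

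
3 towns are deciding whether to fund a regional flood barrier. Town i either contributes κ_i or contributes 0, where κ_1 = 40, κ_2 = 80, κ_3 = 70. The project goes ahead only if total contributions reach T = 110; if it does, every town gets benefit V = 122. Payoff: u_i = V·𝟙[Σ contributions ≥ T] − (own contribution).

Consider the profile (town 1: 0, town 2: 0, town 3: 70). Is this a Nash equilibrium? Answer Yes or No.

No

Total = 70 < 110: not provided.
Town 1 (pledges 0, payoff 0): pledging 40 → total 110, payoff 82. Profitable deviation.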